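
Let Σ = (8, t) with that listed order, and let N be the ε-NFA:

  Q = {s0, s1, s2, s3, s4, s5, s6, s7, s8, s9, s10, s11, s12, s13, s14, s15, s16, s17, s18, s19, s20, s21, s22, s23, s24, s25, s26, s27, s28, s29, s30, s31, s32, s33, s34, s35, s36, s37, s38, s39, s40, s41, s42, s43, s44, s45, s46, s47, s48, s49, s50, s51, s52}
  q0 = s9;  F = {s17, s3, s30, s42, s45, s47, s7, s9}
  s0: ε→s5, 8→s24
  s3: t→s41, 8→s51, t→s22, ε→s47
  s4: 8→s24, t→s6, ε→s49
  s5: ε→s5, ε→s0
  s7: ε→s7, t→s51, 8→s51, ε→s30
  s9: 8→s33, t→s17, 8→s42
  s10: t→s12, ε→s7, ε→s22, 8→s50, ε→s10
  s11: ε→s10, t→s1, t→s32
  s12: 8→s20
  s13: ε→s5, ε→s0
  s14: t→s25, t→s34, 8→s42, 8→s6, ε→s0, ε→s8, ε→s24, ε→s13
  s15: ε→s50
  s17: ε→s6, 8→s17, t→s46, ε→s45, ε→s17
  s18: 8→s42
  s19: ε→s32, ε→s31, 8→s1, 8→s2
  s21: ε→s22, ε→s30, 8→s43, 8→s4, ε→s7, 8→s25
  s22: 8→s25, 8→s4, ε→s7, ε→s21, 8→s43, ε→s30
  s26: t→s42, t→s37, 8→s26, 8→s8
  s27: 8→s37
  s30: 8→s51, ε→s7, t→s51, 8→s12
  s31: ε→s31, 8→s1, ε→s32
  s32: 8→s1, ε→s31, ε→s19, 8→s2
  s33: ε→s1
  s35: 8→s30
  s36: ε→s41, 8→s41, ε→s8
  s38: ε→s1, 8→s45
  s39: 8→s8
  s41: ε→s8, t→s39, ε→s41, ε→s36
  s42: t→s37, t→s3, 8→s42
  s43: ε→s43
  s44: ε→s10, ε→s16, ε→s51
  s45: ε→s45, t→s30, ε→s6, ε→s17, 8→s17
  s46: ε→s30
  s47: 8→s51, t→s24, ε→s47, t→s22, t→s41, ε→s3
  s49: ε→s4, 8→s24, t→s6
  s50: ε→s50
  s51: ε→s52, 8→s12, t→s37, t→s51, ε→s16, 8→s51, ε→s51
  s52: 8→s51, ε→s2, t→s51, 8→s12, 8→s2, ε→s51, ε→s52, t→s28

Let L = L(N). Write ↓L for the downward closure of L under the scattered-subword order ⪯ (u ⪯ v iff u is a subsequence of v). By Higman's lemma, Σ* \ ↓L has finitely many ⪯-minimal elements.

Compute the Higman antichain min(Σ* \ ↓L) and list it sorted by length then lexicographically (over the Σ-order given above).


|Q|=53, |F|=8, |δ|=126 (59 ε).
min D↑ (6 st, q0=0, F={5}): 0:8→1,t→2 1:8→1,t→3 2:8→2,t→4 3:8→5,t→4 4:8→5,t→5 5:8→5,t→5.
'8t8': |S_i|=[31, 30, 25, 18] end={s12,s16,s2,s20,s24,s25,s28,s36,s37,s39,s4,s41,…} — reject; 3/3 deletions ∈↓L.
'tt8': run [31, 27, 23, 18] end={s12,s16,s2,s20,s24,s25,s28,s36,s37,s39,s4,s41,…} — reject; 3/3 deletions ∈↓L.
'ttt': run [31, 27, 23, 11] end={s12,s16,s2,s20,s28,s37,s39,s51,s52,s6,s8} — reject; 3/3 deletions ∈↓L.
3 minimals (antichain).

A = [8t8, tt8, ttt].


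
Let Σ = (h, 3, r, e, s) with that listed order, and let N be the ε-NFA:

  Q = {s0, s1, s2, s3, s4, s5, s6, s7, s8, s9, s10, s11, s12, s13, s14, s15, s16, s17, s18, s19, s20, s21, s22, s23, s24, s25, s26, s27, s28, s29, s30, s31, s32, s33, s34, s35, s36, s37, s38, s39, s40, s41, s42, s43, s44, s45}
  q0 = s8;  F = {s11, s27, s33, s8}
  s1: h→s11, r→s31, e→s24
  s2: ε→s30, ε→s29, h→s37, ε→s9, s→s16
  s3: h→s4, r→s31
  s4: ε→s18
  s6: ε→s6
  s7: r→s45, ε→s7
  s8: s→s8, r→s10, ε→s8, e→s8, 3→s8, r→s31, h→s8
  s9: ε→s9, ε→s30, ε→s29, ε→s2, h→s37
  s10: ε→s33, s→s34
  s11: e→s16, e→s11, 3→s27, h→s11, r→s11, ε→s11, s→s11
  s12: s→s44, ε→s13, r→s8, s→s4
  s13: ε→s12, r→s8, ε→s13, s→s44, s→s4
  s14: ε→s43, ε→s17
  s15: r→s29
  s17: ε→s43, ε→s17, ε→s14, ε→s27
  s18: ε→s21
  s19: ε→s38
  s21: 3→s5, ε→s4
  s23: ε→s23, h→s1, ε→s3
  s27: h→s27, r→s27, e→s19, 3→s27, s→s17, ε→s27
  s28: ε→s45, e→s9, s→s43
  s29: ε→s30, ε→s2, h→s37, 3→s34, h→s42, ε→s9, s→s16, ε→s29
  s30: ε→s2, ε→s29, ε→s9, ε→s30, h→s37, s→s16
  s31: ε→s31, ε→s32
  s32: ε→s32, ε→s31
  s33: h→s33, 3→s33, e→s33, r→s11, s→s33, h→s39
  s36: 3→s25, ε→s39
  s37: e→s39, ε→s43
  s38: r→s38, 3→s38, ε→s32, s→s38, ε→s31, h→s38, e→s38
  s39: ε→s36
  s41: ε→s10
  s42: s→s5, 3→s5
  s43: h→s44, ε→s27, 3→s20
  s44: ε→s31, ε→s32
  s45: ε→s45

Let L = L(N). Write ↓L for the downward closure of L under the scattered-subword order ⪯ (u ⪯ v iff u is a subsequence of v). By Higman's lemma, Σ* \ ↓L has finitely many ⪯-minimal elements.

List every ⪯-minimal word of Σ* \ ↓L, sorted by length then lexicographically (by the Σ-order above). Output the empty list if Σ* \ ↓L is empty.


|Q|=46, |F|=4, |δ|=112 (51 ε).
min D↑ (5 st, q0=0, F={4}): 0:h→0,3→0,r→1,e→0,s→0 1:h→1,3→1,r→2,e→1,s→1 2:h→2,3→3,r→2,e→2,s→2 3:h→3,3→3,r→3,e→4,s→3 4:h→4,3→4,r→4,e→4,s→4 (ε-aug+det+¬).
'rr3e': |S_i|=[19, 18, 12, 10, 4] end={s19,s31,s32,s38} — reject; 4/4 single-dels accept.
1 obstructions.

min(Σ*\↓L) = [rr3e].


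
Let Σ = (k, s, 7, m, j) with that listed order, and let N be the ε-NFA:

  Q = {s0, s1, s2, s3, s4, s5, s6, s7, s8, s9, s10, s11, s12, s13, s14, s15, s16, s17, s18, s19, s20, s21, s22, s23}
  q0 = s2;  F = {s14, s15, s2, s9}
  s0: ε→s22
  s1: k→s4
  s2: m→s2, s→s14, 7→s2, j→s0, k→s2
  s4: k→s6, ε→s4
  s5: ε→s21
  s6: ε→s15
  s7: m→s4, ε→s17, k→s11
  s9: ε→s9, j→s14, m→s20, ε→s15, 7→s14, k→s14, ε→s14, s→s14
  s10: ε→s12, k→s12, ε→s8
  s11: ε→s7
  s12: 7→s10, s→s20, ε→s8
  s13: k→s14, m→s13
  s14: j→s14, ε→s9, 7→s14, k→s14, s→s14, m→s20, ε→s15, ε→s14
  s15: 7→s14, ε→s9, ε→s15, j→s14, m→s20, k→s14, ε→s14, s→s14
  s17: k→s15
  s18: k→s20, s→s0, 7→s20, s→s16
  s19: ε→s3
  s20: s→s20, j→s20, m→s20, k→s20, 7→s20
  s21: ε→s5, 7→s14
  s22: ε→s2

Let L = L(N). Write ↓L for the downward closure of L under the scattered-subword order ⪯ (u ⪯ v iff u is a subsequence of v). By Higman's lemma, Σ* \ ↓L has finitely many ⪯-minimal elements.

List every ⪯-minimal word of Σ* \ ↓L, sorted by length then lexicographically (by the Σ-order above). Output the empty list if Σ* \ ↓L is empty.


Antichain: [sm].

|Q|=24, |F|=4, |δ|=61 (21 ε).
min D↑ (3 st, q0=0, F={2}): 0:k→0,s→1,7→0,m→0,j→0 1:k→1,s→1,7→1,m→2,j→1 2:k→2,s→2,7→2,m→2,j→2.
'sm': N↓-sim [7, 4, 1] end={s20} rej; 2/2 del acc.
1 minimals (antichain).


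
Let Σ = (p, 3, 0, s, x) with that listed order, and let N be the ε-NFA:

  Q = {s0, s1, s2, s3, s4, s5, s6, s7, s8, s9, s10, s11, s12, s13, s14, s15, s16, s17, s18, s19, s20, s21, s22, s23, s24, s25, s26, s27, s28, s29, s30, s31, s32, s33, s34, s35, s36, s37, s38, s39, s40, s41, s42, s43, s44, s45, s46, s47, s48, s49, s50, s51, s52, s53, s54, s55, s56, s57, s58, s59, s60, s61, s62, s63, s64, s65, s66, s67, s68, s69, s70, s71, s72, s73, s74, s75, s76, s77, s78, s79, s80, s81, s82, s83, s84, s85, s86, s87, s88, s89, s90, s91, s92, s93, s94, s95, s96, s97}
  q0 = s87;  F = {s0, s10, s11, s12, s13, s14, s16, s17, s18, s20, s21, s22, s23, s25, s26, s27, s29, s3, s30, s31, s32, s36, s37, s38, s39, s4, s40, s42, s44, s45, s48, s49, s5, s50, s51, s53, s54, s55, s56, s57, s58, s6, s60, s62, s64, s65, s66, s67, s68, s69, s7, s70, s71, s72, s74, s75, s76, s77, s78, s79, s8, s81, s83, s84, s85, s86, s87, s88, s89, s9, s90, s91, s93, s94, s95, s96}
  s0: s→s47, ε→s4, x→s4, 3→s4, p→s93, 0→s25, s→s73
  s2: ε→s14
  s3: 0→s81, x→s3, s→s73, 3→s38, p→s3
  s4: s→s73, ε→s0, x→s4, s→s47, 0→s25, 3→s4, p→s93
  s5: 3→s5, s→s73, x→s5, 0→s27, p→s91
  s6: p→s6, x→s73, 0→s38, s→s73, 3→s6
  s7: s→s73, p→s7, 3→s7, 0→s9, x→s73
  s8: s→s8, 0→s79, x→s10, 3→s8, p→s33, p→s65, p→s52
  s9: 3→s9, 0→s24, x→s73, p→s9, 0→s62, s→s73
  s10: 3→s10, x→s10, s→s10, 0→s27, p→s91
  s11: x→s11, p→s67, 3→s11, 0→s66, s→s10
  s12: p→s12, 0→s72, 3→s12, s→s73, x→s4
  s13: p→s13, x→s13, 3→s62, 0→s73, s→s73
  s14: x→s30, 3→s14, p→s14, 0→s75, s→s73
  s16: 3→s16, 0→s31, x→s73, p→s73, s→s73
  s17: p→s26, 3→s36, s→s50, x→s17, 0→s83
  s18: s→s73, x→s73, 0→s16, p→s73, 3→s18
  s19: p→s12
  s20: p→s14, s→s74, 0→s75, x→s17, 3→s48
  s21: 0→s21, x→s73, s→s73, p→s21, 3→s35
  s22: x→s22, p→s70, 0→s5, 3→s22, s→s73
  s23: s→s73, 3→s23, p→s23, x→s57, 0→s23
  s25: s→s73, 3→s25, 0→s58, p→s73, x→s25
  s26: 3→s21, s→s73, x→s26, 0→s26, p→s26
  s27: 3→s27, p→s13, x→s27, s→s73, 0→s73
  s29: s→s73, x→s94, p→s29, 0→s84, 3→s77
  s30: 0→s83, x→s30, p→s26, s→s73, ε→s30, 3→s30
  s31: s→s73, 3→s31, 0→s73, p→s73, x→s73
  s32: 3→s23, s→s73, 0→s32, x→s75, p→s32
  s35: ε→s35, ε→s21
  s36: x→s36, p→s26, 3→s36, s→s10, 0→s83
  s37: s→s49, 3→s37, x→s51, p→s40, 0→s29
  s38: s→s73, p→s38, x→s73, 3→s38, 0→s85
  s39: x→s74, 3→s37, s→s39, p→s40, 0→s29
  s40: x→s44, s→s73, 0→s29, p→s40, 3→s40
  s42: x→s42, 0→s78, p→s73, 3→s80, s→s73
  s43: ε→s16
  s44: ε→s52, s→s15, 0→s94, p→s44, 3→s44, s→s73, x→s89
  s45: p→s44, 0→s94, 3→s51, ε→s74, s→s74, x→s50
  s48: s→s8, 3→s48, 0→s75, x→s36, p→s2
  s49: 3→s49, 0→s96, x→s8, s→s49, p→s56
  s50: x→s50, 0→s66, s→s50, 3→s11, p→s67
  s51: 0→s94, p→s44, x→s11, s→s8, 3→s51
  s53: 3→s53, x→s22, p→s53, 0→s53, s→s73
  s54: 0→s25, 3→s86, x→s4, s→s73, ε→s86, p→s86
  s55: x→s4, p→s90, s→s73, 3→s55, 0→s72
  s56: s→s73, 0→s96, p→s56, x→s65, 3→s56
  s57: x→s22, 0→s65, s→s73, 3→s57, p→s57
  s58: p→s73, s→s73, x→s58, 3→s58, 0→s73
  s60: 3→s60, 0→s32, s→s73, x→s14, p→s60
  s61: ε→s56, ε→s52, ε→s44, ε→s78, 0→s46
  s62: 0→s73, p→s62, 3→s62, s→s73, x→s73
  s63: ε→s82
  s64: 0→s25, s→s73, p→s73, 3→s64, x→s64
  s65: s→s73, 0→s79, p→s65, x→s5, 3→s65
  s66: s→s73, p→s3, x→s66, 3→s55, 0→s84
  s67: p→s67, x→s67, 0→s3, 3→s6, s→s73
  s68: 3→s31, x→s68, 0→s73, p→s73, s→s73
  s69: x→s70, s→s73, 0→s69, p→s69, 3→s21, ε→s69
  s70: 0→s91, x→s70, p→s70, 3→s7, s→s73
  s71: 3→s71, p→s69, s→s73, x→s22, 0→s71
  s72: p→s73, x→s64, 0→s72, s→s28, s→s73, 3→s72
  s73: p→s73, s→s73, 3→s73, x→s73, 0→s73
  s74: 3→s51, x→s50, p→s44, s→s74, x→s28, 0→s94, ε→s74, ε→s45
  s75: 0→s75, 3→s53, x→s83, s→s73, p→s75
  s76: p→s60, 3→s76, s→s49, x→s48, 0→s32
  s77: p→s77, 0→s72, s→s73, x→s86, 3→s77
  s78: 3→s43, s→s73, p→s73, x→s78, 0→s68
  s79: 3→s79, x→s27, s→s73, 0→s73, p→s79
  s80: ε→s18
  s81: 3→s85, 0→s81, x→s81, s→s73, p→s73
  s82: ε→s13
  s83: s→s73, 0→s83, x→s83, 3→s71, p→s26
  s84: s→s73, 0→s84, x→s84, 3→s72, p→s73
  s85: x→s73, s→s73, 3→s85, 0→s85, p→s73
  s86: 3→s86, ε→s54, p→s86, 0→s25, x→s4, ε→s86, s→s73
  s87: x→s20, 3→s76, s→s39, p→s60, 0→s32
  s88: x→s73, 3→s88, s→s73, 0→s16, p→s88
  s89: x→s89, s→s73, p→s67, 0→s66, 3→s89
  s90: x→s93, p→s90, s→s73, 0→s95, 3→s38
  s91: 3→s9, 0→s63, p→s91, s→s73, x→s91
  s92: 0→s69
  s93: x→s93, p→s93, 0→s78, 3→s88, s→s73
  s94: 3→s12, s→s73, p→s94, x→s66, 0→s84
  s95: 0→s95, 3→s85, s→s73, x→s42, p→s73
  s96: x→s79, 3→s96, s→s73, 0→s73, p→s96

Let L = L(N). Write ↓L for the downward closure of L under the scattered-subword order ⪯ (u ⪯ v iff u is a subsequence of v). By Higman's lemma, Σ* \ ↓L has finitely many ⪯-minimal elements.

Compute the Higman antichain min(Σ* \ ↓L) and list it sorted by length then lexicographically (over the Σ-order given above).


|Q|=98, |F|=76, |δ|=418 (22 ε).
min D↑ (74 st, q0=0, F={6}): 0:p→1,3→2,0→3,s→4,x→5 1:p→1,3→1,0→3,s→6,x→7 2:p→1,3→2,0→3,s→8,x→9 3:p→3,3→10,0→3,s→6,x→11 4:p→12,3→13,0→14,s→4,x→15 5:p→7,3→9,0→11,s→15,x→16 6:p→6,3→6,0→6,s→6,x→6 7:p→7,3→7,0→11,s→6,x→17 8:p→18,3→8,0→19,s→8,x→20 9:p→7,3→9,0→11,s→20,x→21 10:p→10,3→10,0→10,s→6,x→22 11:p→11,3→23,0→11,s→6,x→24 12:p→12,3→12,0→14,s→6,x→25 13:p→12,3→13,0→14,s→8,x→26 14:p→14,3→27,0→28,s→6,x→29 15:p→25,3→26,0→29,s→15,x→30 16:p→31,3→21,0→24,s→30,x→16 17:p→31,3→17,0→24,s→6,x→17 18:p→18,3→18,0→19,s→6,x→32 19:p→19,3→19,0→6,s→6,x→33 20:p→32,3→20,0→33,s→20,x→34 21:p→31,3→21,0→24,s→34,x→21 22:p→22,3→22,0→32,s→6,x→35 23:p→23,3→23,0→23,s→6,x→35 24:p→31,3→36,0→24,s→6,x→24 25:p→25,3→25,0→29,s→6,x→37 26:p→25,3→26,0→29,s→20,x→38 27:p→27,3→27,0→39,s→6,x→40 28:p→6,3→39,0→28,s→6,x→28 29:p→29,3→41,0→28,s→6,x→42 30:p→43,3→38,0→42,s→30,x→30 31:p→31,3→44,0→31,s→6,x→31 32:p→32,3→32,0→33,s→6,x→45 33:p→33,3→33,0→6,s→6,x→46 34:p→47,3→34,0→46,s→34,x→34 35:p→48,3→35,0→45,s→6,x→35 36:p→49,3→36,0→36,s→6,x→35 37:p→43,3→37,0→42,s→6,x→37 38:p→43,3→38,0→42,s→34,x→38 39:p→6,3→39,0→39,s→6,x→50 40:p→40,3→40,0→51,s→6,x→52 41:p→41,3→41,0→39,s→6,x→52 42:p→53,3→54,0→28,s→6,x→42 43:p→43,3→55,0→53,s→6,x→43 44:p→44,3→44,0→44,s→6,x→6 45:p→47,3→45,0→46,s→6,x→45 46:p→56,3→46,0→6,s→6,x→46 47:p→47,3→57,0→56,s→6,x→47 48:p→48,3→58,0→47,s→6,x→48 49:p→49,3→44,0→49,s→6,x→48 50:p→6,3→50,0→51,s→6,x→50 51:p→6,3→51,0→59,s→6,x→51 52:p→60,3→52,0→51,s→6,x→52 53:p→53,3→61,0→62,s→6,x→53 54:p→63,3→54,0→39,s→6,x→52 55:p→55,3→55,0→61,s→6,x→6 56:p→56,3→64,0→6,s→6,x→56 57:p→57,3→57,0→64,s→6,x→6 58:p→58,3→58,0→57,s→6,x→6 59:p→6,3→59,0→6,s→6,x→59 60:p→60,3→65,0→66,s→6,x→60 61:p→61,3→61,0→67,s→6,x→6 62:p→6,3→67,0→62,s→6,x→62 63:p→63,3→61,0→68,s→6,x→60 64:p→64,3→64,0→6,s→6,x→6 65:p→65,3→65,0→69,s→6,x→6 66:p→6,3→69,0→70,s→6,x→66 67:p→6,3→67,0→67,s→6,x→6 68:p→6,3→67,0→68,s→6,x→71 69:p→6,3→69,0→72,s→6,x→6 70:p→6,3→72,0→6,s→6,x→70 71:p→6,3→73,0→66,s→6,x→71 72:p→6,3→72,0→6,s→6,x→6 73:p→6,3→73,0→69,s→6,x→6 [Hopcroft].
'ps': |S_i|=[89, 73, 4] end={s15,s28,s47,s73} rej; 2/2 single-dels accept.
'0s': N↓-sim [89, 60, 3] end={s28,s47,s73} — reject; 2/2 single-dels accept.
'3s00': N↓-sim [89, 82, 22, 9, 1] end={s73} rej; 4/4 del acc.
's00p': |S_i|=[89, 65, 42, 18, 1] end={s73} ∉↓L; 4/4 deletions ∈↓L.
'xxp3x': |S_i|=[89, 76, 55, 32, 16, 1] end={s73} ∉↓L; 5/5 single-dels accept.
'03x000': |S_i|=[89, 60, 50, 34, 19, 11, 1] end={s73} rej; 6/6 deletions ∈↓L.
6 obstructions.

Antichain: [ps, 0s, 3s00, s00p, xxp3x, 03x000].


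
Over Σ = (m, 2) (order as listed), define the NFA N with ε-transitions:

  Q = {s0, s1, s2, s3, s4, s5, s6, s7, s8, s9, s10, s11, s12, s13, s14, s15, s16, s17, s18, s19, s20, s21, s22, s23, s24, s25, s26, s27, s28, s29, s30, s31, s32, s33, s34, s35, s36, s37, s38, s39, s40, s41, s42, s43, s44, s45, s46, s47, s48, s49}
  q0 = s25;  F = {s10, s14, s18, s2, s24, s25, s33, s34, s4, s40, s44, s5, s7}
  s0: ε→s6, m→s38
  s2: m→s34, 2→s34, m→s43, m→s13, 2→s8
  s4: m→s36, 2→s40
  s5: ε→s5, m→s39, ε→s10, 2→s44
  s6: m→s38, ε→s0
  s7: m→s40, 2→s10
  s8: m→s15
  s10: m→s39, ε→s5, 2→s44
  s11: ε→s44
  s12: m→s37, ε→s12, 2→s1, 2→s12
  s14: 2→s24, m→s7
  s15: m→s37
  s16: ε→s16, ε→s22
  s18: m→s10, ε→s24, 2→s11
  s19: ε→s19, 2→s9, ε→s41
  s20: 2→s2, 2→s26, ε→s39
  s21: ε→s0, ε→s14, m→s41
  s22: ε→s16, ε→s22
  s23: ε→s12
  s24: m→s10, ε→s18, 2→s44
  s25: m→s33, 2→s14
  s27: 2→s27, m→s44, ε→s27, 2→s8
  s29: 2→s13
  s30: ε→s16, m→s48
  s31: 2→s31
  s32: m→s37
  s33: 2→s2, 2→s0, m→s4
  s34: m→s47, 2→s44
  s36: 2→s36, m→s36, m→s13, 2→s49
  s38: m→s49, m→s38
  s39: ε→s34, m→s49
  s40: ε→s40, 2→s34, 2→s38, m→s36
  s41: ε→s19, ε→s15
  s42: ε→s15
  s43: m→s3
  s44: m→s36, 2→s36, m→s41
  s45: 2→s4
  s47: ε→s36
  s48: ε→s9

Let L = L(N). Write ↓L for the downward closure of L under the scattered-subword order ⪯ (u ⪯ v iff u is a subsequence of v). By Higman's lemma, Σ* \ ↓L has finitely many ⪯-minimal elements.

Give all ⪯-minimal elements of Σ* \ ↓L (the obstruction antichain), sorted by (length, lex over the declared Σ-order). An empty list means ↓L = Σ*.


A = [mmm, m22m, 222m, 2222, m2m22].

|Q|=50, |F|=13, |δ|=87 (28 ε).
min D↑ (12 st, q0=0, F={7}): 0:m→1,2→2 1:m→3,2→4 2:m→5,2→6 3:m→7,2→8 4:m→9,2→9 5:m→8,2→10 6:m→10,2→11 7:m→7,2→7 8:m→7,2→9 9:m→7,2→11 10:m→9,2→11 11:m→7,2→7 (ε-aug+det+¬).
'mmm': |S_i|=[30, 25, 17, 11] end={s13,s15,s19,s3,s36,s37,s38,s41,s47,s49,s9} ∉↓L; 3/3 deletions ∈↓L.
'm22m': |S_i|=[30, 25, 22, 13, 10] end={s13,s15,s19,s36,s37,s38,s41,s47,s49,s9} ∉↓L; 4/4 del acc.
'222m': |S_i|=[30, 27, 19, 10, 8] end={s13,s15,s19,s36,s37,s41,s49,s9} rej; 4/4 deletions ∈↓L.
'2222': N↓-sim [30, 27, 19, 10, 4] end={s13,s36,s49,s9} ∉↓L; 4/4 single-dels accept.
'm2m22': |S_i|=[30, 25, 22, 15, 9, 4] end={s13,s36,s49,s9} rej; 5/5 deletions ∈↓L.
5 words, ⪯-incomp.


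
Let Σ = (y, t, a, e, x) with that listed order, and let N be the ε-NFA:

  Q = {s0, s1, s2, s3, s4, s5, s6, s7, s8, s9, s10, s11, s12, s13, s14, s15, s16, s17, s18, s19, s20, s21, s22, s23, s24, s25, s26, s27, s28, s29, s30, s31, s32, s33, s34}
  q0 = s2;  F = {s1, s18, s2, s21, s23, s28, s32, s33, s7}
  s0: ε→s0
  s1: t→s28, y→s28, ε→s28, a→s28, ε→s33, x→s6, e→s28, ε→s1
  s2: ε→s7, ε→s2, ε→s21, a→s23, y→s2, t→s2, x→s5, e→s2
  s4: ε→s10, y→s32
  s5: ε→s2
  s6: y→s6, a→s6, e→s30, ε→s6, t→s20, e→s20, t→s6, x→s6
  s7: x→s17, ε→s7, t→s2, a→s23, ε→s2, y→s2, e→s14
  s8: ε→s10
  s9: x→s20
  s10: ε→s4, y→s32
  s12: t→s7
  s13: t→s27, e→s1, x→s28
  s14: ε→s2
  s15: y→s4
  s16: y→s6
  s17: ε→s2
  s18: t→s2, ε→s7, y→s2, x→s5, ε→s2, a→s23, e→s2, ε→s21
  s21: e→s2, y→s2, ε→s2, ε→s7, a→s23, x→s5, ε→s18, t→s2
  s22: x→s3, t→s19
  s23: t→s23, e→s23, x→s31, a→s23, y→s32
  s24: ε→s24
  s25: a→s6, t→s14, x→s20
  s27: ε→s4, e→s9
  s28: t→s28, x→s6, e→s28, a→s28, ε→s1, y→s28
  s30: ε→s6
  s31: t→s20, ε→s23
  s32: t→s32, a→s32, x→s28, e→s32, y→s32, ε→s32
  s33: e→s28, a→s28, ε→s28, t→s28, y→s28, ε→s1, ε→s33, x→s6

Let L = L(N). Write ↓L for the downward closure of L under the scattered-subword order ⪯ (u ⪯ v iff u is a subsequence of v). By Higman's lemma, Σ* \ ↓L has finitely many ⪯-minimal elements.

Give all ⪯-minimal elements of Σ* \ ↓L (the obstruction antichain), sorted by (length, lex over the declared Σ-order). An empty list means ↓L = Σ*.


min(Σ*\↓L) = [ayxx].

|Q|=35, |F|=9, |δ|=99 (31 ε).
min D↑ (5 st, q0=0, F={4}): 0:y→0,t→0,a→1,e→0,x→0 1:y→2,t→1,a→1,e→1,x→1 2:y→2,t→2,a→2,e→2,x→3 3:y→3,t→3,a→3,e→3,x→4 4:y→4,t→4,a→4,e→4,x→4.
'ayxx': |S_i|=[16, 9, 7, 6, 3] end={s20,s30,s6} ∉↓L; 4/4 deletions ∈↓L.
1 words, ⪯-incomp.


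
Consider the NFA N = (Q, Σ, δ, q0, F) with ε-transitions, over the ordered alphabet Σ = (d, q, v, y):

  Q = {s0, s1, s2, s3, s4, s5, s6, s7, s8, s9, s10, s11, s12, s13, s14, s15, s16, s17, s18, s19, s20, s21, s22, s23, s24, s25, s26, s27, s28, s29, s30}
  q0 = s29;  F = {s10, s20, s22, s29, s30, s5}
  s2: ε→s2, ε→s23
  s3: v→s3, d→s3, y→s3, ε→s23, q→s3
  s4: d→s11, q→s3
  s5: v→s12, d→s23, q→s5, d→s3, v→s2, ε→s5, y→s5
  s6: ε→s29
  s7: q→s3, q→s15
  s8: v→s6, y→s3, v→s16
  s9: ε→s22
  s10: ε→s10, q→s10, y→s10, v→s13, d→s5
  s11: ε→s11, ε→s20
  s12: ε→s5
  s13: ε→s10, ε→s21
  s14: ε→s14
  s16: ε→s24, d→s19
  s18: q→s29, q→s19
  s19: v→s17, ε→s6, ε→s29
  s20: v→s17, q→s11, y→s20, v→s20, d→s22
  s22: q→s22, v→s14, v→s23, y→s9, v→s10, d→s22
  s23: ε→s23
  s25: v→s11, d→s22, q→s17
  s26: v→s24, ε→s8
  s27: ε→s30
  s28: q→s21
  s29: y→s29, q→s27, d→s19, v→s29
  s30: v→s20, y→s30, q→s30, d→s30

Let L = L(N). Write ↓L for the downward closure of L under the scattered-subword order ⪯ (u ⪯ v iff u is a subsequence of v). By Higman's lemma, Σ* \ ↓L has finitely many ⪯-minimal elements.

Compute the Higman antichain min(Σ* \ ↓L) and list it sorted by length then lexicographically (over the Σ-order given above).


|Q|=31, |F|=6, |δ|=68 (19 ε).
min D↑ (7 st, q0=0, F={6}): 0:d→0,q→1,v→0,y→0 1:d→1,q→1,v→2,y→1 2:d→3,q→2,v→2,y→2 3:d→3,q→3,v→4,y→3 4:d→5,q→4,v→4,y→4 5:d→6,q→5,v→5,y→5 6:d→6,q→6,v→6,y→6 [Hopcroft].
'qvdvdd': run [19, 16, 14, 11, 9, 5, 2] end={s23,s3} — reject; 6/6 single-dels accept.
1 words, ⪯-incomp.

Antichain: [qvdvdd].


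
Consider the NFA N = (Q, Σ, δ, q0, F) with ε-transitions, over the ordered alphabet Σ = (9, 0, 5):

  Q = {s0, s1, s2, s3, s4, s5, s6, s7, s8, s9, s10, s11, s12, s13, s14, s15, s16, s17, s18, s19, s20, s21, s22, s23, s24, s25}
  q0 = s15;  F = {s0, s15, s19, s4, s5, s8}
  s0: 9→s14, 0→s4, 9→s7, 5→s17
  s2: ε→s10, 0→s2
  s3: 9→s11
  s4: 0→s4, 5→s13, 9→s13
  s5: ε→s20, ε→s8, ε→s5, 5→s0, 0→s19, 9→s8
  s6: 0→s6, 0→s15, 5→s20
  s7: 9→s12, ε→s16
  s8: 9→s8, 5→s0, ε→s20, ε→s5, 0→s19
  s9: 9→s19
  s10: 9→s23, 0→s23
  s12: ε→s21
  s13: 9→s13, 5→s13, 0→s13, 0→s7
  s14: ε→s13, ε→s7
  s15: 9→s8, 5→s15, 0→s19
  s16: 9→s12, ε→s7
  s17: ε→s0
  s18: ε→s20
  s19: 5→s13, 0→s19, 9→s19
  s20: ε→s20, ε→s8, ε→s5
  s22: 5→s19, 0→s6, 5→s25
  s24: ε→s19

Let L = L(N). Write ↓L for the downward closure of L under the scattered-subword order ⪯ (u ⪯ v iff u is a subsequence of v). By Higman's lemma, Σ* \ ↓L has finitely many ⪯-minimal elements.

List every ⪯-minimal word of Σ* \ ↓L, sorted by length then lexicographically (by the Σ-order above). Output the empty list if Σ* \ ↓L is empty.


|Q|=26, |F|=6, |δ|=53 (17 ε).
min D↑ (6 st, q0=0, F={4}): 0:9→1,0→2,5→0 1:9→1,0→2,5→3 2:9→2,0→2,5→4 3:9→4,0→5,5→3 4:9→4,0→4,5→4 5:9→4,0→5,5→4 [Hopcroft].
'05': N↓-sim [14, 7, 5] end={s12,s13,s16,s21,s7} rej; 2/2 del acc.
'959': N↓-sim [14, 13, 9, 6] end={s12,s13,s14,s16,s21,s7} ∉↓L; 3/3 deletions ∈↓L.
2 minimals (antichain).

Antichain: [05, 959].


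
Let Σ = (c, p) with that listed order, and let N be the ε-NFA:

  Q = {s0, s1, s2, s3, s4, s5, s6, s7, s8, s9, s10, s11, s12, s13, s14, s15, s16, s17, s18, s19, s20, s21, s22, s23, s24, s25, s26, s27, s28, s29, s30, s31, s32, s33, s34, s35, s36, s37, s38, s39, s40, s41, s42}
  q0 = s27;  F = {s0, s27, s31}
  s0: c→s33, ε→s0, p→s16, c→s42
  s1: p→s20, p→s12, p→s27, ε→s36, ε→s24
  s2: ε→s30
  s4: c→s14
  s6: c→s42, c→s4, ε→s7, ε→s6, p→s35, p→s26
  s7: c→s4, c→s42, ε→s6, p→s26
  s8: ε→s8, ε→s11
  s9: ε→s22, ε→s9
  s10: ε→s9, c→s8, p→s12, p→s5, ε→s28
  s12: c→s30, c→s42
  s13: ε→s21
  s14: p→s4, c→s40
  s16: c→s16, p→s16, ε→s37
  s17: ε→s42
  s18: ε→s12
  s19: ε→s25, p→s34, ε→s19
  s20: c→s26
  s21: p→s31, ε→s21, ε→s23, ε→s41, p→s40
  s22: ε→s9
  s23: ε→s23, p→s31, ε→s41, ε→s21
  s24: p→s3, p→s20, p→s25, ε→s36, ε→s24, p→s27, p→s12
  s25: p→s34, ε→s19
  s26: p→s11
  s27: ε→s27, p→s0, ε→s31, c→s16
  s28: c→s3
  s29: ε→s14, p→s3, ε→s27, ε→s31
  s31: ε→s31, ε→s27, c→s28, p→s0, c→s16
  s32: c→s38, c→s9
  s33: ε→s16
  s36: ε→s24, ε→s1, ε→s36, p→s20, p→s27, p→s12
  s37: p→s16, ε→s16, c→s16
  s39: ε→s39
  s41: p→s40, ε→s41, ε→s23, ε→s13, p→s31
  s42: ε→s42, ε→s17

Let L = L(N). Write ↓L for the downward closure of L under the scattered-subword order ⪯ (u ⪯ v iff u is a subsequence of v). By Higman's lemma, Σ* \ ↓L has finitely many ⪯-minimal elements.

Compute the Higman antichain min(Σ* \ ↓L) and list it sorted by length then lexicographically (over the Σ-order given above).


|Q|=43, |F|=3, |δ|=98 (47 ε).
min D↑ (3 st, q0=0, F={1}): 0:c→1,p→2 1:c→1,p→1 2:c→1,p→1 (ε-aug+det+¬).
'c': N↓-sim [10, 7] end={s16,s17,s28,s3,s33,s37,s42} rej; 1/1 deletions ∈↓L.
'pp': |S_i|=[10, 6, 2] end={s16,s37} rej; 2/2 single-dels accept.
2 minimals (antichain).

Antichain: [c, pp].


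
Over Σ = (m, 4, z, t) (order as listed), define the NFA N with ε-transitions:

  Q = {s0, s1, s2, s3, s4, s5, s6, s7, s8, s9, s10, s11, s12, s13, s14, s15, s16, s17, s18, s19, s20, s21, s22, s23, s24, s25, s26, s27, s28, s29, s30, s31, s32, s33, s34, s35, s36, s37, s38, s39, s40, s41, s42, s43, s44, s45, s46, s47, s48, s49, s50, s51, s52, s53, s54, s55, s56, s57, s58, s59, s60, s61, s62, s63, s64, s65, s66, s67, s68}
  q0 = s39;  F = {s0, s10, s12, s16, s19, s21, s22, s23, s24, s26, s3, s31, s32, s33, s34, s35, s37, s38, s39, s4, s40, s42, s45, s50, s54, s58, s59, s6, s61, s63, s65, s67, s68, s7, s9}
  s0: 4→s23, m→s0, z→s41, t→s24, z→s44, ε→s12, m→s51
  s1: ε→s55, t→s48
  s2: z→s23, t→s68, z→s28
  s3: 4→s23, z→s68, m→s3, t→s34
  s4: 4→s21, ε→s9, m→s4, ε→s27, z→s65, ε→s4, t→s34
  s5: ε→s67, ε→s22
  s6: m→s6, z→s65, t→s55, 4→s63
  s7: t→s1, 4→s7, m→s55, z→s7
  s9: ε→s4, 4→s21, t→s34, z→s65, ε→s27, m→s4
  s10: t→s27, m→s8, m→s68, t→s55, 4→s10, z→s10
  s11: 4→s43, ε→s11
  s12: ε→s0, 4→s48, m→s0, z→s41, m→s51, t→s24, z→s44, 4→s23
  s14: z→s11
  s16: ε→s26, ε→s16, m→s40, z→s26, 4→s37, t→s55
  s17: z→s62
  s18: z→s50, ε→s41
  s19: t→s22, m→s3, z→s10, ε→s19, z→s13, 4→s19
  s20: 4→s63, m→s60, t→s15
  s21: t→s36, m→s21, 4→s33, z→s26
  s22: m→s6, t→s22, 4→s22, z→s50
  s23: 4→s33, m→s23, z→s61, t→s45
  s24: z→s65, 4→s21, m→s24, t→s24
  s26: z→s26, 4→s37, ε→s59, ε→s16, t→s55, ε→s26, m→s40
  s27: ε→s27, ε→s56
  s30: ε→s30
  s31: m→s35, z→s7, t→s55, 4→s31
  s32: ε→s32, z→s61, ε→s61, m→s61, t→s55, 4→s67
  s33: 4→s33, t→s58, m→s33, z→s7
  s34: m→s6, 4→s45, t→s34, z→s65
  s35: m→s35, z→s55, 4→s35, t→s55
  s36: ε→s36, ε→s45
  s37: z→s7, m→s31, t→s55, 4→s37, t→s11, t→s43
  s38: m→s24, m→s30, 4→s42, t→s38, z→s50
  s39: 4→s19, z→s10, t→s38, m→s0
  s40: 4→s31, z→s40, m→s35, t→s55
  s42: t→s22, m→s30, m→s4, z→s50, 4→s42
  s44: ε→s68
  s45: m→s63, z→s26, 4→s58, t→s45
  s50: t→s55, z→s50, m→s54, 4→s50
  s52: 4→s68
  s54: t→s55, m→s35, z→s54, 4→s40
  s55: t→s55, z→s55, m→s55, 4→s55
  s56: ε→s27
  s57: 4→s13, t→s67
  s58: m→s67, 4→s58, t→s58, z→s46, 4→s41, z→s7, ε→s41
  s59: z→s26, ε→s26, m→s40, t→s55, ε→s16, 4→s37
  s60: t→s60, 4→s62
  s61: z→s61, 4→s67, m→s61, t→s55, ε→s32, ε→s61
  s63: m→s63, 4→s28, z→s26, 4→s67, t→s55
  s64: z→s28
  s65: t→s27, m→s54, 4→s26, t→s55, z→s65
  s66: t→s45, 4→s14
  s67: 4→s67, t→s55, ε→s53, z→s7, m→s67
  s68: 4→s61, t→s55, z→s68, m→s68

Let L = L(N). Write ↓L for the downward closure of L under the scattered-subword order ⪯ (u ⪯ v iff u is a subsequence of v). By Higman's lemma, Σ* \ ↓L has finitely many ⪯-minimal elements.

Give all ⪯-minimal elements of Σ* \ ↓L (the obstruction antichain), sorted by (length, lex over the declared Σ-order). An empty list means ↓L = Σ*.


Antichain: [zt, 4tmt, m44zm, tzmmz].

|Q|=69, |F|=35, |δ|=212 (33 ε).
min D↑ (31 st, q0=0, F={10}): 0:m→1,4→2,z→3,t→4 1:m→1,4→5,z→6,t→7 2:m→8,4→2,z→3,t→9 3:m→6,4→3,z→3,t→10 4:m→7,4→11,z→12,t→4 5:m→5,4→13,z→14,t→15 6:m→6,4→14,z→6,t→10 7:m→7,4→16,z→17,t→7 8:m→8,4→5,z→6,t→18 9:m→19,4→9,z→12,t→9 10:m→10,4→10,z→10,t→10 11:m→20,4→11,z→12,t→9 12:m→21,4→12,z→12,t→10 13:m→13,4→13,z→22,t→23 14:m→14,4→24,z→14,t→10 15:m→25,4→23,z→26,t→15 16:m→16,4→13,z→26,t→15 17:m→21,4→26,z→17,t→10 18:m→19,4→15,z→17,t→18 19:m→19,4→25,z→17,t→10 20:m→20,4→16,z→17,t→18 21:m→27,4→28,z→21,t→10 22:m→10,4→22,z→22,t→10 23:m→24,4→23,z→22,t→23 24:m→24,4→24,z→22,t→10 25:m→25,4→24,z→26,t→10 26:m→28,4→29,z→26,t→10 27:m→27,4→27,z→10,t→10 28:m→27,4→30,z→28,t→10 29:m→30,4→29,z→22,t→10 30:m→27,4→30,z→22,t→10.
'zt': |S_i|=[52, 29, 7] end={s1,s11,s27,s43,s48,s55,s56} ∉↓L; 2/2 single-dels accept.
'4tmt': run [52, 45, 30, 22, 7] end={s1,s11,s27,s43,s48,s55,s56} — reject; 4/4 del acc.
'm44zm': |S_i|=[52, 44, 27, 16, 5, 1] end={s55} rej; 5/5 single-dels accept.
'tzmmz': N↓-sim [52, 38, 19, 8, 2, 1] end={s55} rej; 5/5 del acc.
4 words, ⪯-incomp.


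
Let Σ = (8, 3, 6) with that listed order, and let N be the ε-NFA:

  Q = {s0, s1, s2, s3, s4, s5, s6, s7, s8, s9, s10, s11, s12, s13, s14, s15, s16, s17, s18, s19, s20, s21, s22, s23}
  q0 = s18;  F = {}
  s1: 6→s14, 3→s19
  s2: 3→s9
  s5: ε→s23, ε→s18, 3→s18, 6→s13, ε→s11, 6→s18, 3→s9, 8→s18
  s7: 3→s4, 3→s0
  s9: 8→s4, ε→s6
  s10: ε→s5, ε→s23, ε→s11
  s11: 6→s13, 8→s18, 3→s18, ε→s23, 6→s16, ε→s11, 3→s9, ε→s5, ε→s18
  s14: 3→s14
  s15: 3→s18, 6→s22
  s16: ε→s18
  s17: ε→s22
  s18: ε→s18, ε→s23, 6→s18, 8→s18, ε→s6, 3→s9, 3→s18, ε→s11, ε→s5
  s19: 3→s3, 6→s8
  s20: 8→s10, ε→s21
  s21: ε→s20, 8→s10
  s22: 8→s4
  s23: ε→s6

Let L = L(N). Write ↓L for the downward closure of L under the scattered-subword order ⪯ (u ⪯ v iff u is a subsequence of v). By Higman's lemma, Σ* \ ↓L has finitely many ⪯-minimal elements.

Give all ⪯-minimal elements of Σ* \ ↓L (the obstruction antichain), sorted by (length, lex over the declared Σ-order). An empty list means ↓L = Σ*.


|Q|=24, |F|=0, |δ|=49 (21 ε).
min D↑ (1 st, q0=0, F={0}): 0:8→0,3→0,6→0 [Hopcroft].
ε ∈ L(D↑) ⇒ ↓L = ∅.

Antichain: [ε].


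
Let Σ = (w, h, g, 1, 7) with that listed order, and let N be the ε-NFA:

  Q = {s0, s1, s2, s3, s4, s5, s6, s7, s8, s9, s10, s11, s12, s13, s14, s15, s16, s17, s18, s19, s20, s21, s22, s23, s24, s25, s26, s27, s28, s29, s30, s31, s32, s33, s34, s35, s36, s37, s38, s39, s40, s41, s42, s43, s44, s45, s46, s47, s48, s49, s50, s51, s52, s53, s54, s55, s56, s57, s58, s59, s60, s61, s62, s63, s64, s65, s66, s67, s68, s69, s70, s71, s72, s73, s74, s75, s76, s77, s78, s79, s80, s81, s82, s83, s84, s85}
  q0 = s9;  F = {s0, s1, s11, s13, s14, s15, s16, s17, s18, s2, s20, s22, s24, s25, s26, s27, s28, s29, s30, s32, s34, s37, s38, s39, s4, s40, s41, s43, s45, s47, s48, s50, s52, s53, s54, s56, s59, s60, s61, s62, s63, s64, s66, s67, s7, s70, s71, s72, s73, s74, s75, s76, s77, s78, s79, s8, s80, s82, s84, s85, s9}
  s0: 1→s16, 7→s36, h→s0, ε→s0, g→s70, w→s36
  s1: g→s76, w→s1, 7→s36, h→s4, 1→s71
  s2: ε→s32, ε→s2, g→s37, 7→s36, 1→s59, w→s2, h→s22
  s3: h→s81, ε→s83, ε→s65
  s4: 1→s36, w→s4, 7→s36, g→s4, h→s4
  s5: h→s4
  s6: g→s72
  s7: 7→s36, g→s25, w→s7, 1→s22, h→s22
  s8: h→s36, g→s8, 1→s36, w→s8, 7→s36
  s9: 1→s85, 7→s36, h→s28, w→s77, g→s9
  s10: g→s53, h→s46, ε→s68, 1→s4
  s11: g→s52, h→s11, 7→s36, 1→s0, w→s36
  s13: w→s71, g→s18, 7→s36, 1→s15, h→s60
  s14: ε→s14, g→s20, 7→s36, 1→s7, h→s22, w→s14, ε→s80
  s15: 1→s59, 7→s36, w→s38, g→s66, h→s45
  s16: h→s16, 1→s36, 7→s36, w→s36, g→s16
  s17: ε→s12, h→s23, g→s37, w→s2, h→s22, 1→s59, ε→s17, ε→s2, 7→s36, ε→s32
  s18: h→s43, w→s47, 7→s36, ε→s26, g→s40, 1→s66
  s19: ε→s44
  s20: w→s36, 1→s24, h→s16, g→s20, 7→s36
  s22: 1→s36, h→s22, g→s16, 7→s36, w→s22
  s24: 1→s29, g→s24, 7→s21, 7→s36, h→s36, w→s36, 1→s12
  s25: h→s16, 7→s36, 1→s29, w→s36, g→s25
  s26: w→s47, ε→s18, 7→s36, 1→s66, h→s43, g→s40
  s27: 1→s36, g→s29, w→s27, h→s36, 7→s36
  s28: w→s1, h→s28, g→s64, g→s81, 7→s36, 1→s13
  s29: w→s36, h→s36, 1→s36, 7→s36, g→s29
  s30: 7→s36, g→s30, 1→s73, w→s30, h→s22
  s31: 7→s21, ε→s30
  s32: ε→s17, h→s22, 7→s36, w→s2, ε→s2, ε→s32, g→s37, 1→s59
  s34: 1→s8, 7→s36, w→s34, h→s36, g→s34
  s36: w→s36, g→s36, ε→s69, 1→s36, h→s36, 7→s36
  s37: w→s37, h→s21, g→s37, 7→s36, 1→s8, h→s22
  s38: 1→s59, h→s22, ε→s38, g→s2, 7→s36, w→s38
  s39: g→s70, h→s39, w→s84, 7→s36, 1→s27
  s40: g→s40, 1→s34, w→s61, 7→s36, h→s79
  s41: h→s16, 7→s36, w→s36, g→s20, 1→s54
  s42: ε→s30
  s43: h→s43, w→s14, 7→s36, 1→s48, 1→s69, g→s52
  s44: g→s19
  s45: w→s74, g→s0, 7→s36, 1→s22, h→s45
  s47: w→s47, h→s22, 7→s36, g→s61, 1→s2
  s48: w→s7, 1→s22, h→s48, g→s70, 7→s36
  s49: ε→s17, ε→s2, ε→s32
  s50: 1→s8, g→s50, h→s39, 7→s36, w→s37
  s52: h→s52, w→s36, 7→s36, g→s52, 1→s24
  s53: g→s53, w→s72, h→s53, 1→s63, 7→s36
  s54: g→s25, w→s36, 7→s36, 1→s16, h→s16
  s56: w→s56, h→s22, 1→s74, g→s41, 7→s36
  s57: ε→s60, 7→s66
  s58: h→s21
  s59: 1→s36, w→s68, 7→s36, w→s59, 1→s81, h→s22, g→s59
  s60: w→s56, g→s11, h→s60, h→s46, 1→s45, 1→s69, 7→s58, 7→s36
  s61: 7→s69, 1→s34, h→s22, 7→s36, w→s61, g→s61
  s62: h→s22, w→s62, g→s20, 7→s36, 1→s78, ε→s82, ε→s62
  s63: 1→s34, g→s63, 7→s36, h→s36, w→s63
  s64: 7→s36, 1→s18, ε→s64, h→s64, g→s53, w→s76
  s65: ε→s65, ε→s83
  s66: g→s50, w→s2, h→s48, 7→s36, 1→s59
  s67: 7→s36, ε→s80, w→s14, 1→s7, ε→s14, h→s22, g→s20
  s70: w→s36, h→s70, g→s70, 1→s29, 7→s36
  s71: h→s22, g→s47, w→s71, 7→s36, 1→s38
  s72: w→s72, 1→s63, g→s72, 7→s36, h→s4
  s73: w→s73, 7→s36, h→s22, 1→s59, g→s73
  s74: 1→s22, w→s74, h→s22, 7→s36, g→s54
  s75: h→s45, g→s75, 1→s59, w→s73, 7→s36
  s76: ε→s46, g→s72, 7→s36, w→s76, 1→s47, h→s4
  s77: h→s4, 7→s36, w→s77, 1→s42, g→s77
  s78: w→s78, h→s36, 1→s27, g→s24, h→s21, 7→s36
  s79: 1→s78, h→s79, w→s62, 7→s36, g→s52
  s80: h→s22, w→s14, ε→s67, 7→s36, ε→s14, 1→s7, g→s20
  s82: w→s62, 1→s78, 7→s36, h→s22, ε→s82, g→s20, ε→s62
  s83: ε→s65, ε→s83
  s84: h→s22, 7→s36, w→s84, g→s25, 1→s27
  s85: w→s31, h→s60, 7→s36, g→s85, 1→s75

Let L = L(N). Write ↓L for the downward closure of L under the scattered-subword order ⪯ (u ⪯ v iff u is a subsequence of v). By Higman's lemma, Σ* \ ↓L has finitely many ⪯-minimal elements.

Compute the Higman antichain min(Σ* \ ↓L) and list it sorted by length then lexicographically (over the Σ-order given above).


|Q|=86, |F|=61, |δ|=373 (40 ε).
min D↑ (56 st, q0=0, F={4}): 0:w→1,h→2,g→0,1→3,7→4 1:w→1,h→5,g→1,1→6,7→4 2:w→7,h→2,g→8,1→9,7→4 3:w→6,h→10,g→3,1→11,7→4 4:w→4,h→4,g→4,1→4,7→4 5:w→5,h→5,g→5,1→4,7→4 6:w→6,h→12,g→6,1→13,7→4 7:w→7,h→5,g→14,1→15,7→4 8:w→14,h→8,g→16,1→17,7→4 9:w→15,h→10,g→17,1→18,7→4 10:w→19,h→10,g→20,1→21,7→4 11:w→13,h→21,g→11,1→22,7→4 12:w→12,h→12,g→23,1→4,7→4 13:w→13,h→12,g→13,1→22,7→4 14:w→14,h→5,g→24,1→25,7→4 15:w→15,h→12,g→25,1→26,7→4 16:w→24,h→16,g→16,1→27,7→4 17:w→25,h→28,g→29,1→30,7→4 18:w→26,h→21,g→30,1→22,7→4 19:w→19,h→12,g→31,1→32,7→4 20:w→4,h→20,g→33,1→34,7→4 21:w→32,h→21,g→34,1→12,7→4 22:w→22,h→12,g→22,1→4,7→4 23:w→4,h→23,g→23,1→4,7→4 24:w→24,h→5,g→24,1→27,7→4 25:w→25,h→12,g→35,1→36,7→4 26:w→26,h→12,g→36,1→22,7→4 27:w→27,h→4,g→27,1→37,7→4 28:w→38,h→28,g→33,1→39,7→4 29:w→35,h→40,g→29,1→37,7→4 30:w→36,h→39,g→41,1→22,7→4 31:w→4,h→23,g→42,1→43,7→4 32:w→32,h→12,g→43,1→12,7→4 33:w→4,h→33,g→33,1→44,7→4 34:w→4,h→34,g→45,1→23,7→4 35:w→35,h→12,g→35,1→37,7→4 36:w→36,h→12,g→46,1→22,7→4 37:w→37,h→4,g→37,1→47,7→4 38:w→38,h→12,g→42,1→48,7→4 39:w→48,h→39,g→45,1→12,7→4 40:w→49,h→40,g→33,1→50,7→4 41:w→46,h→51,g→41,1→47,7→4 42:w→4,h→23,g→42,1→44,7→4 43:w→4,h→23,g→52,1→23,7→4 44:w→4,h→4,g→44,1→53,7→4 45:w→4,h→45,g→45,1→53,7→4 46:w→46,h→12,g→46,1→47,7→4 47:w→47,h→4,g→47,1→4,7→4 48:w→48,h→12,g→52,1→12,7→4 49:w→49,h→12,g→42,1→50,7→4 50:w→50,h→4,g→44,1→54,7→4 51:w→55,h→51,g→45,1→54,7→4 52:w→4,h→23,g→52,1→53,7→4 53:w→4,h→4,g→53,1→4,7→4 54:w→54,h→4,g→53,1→4,7→4 55:w→55,h→12,g→52,1→54,7→4 [Hopcroft].
'7': run [72, 4] end={s21,s36,s58,s69} ∉↓L; 1/1 deletions ∈↓L.
'wh1': |S_i|=[72, 48, 7, 2] end={s36,s69} — reject; 3/3 single-dels accept.
'1hgw': N↓-sim [72, 63, 36, 15, 2] end={s36,s69} rej; 4/4 deletions ∈↓L.
'1111': N↓-sim [72, 63, 36, 11, 3] end={s36,s69,s81} — reject; 4/4 single-dels accept.
'hgg1h': N↓-sim [72, 64, 53, 32, 12, 3] end={s21,s36,s69} — reject; 5/5 del acc.
5 minimals (antichain).

min(Σ*\↓L) = [7, wh1, 1hgw, 1111, hgg1h].


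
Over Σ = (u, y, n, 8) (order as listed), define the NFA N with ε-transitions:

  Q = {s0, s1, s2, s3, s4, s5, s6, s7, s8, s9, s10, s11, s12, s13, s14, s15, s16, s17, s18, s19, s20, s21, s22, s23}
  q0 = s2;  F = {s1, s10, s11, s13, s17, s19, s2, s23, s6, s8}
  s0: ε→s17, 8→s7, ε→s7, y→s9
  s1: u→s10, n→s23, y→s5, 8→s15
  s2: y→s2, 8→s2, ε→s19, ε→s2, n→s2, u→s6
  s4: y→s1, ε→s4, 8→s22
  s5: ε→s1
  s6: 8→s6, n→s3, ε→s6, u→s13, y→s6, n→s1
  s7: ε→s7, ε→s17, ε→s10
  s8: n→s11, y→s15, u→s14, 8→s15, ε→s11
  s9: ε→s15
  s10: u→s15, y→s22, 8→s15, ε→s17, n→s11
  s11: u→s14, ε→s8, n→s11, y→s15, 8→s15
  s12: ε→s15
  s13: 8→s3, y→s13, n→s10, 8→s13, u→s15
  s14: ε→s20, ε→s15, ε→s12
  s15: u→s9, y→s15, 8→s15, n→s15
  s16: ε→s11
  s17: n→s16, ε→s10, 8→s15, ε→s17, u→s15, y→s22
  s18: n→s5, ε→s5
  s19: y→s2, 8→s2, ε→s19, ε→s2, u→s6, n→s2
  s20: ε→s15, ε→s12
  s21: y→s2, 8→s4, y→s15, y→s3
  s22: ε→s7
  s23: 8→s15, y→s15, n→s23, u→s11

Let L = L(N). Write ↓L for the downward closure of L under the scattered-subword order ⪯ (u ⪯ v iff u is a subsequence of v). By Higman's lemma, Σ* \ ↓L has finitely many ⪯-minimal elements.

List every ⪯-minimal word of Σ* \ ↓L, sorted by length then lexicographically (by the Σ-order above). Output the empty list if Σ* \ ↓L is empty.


|Q|=24, |F|=10, |δ|=82 (27 ε).
min D↑ (8 st, q0=0, F={4}): 0:u→1,y→0,n→0,8→0 1:u→2,y→1,n→3,8→1 2:u→4,y→2,n→5,8→2 3:u→5,y→3,n→6,8→4 4:u→4,y→4,n→4,8→4 5:u→4,y→5,n→7,8→4 6:u→7,y→4,n→6,8→4 7:u→4,y→4,n→7,8→4 [Hopcroft].
'uuu': N↓-sim [20, 18, 14, 5] end={s12,s14,s15,s20,s9} ∉↓L; 3/3 single-dels accept.
'un8': N↓-sim [20, 18, 16, 2] end={s15,s9} ∉↓L; 3/3 deletions ∈↓L.
'unny': N↓-sim [20, 18, 16, 9, 2] end={s15,s9} rej; 4/4 single-dels accept.
3 minimals (antichain).

min(Σ*\↓L) = [uuu, un8, unny].
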